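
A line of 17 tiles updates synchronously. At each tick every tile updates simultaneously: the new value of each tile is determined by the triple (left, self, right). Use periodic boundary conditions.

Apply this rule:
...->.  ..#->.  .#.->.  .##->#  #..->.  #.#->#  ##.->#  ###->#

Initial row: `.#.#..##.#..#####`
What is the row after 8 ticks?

#.#...###...#####
##....###...#####
##....###...#####  (fixed point — unchanged through tick 8)

##....###...#####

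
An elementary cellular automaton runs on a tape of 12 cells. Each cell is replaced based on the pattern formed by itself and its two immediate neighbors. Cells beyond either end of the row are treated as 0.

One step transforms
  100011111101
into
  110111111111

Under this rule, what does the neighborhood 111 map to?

At position 5 the neighborhood is 111; the next row has 1 there.

1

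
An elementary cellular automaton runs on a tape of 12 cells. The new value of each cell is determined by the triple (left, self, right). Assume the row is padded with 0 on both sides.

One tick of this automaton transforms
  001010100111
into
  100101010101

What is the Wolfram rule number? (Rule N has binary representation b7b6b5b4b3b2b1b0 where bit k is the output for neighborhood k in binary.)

121

position 10: 111 → 0  (bit 7 = 0)
position 11: 110 → 1  (bit 6 = 1)
position 3: 101 → 1  (bit 5 = 1)
position 7: 100 → 1  (bit 4 = 1)
position 9: 011 → 1  (bit 3 = 1)
position 2: 010 → 0  (bit 2 = 0)
position 1: 001 → 0  (bit 1 = 0)
position 0: 000 → 1  (bit 0 = 1)
bits b7..b0 = 01111001 = 121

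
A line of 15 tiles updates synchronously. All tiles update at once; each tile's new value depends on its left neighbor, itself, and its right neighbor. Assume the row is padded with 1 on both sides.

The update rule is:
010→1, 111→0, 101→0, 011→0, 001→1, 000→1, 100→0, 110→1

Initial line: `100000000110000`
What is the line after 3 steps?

step 1: 101111111010111
step 2: 100000001010000
step 3: 101111111010111

101111111010111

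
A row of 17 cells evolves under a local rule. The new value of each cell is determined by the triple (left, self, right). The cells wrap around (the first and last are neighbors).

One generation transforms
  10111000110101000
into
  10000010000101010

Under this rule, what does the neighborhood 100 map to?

0

At position 5 the neighborhood is 100; the next row has 0 there.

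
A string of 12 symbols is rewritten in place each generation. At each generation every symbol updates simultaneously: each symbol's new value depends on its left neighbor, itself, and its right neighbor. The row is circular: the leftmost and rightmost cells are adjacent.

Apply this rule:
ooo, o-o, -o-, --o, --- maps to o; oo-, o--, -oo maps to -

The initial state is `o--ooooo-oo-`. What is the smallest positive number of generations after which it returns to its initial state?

o-o-ooo-o--o
-ooo-o-oo-o-
o-o-ooo--oo-
oooo-o--o--o
ooo-oo-oo-o-
-o-o--o--ooo
oooo-oo-o-o-
-oo-o--ooooo
o--oo-o-ooo-
o-o--ooo-o-o
-oo-o-o-ooo-
o--ooooo-o--
o-o-ooo-oo-o
-ooo-o-o--o-
o-o-oooo-oo-
oooo-oo-o--o
ooo-o--oo-o-
-o-oo-o--ooo
ooo--oo-o-o-
-o--o--ooooo
oo-oo-o-ooo-
--o--ooo-o-o
-oo-o-o-oooo
o--ooooo-oo-

24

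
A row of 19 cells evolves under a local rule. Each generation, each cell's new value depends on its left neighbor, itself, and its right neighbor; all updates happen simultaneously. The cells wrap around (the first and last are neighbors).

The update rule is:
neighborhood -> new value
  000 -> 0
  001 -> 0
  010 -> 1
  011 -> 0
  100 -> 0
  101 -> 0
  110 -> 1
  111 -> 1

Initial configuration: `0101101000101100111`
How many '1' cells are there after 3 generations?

0100101000100100011
0100101000100100001
0100101000100100001
count of 1: 6

6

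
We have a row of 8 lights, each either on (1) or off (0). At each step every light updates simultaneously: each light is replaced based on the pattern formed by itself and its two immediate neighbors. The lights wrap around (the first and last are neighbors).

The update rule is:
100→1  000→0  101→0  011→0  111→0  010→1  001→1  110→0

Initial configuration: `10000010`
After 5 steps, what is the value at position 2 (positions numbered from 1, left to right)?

1

step 1: 11000110
step 2: 00101000
step 3: 01101100
step 4: 10000010  (repeats step 0; period 4)
step 5: 11000110
position 2 holds 1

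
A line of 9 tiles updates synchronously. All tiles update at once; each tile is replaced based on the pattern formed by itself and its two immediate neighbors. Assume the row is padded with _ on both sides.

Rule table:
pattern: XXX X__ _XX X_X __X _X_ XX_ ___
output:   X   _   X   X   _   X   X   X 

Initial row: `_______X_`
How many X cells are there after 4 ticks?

8

XXXXXX_X_
XXXXXXXX_
XXXXXXXX_  (fixed point — unchanged through tick 4)
count of X: 8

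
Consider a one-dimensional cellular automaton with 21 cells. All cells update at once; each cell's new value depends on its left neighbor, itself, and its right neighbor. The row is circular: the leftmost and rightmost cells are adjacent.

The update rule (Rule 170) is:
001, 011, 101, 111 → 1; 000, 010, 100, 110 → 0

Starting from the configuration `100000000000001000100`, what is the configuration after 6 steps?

000000000000010001001
000000000000100010010
000000000001000100100
000000000010001001000
000000000100010010000
000000001000100100000

000000001000100100000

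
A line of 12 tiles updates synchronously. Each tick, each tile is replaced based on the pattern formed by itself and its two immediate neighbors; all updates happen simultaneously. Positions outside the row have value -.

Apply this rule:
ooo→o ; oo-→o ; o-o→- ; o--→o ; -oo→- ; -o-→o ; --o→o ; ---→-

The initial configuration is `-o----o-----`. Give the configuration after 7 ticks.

ooo--ooo----
-oooo-ooo---
o-ooo--ooo--
o--oooo-ooo-
ooo-ooo--ooo
-oo--oooo-oo
o-ooo-ooo--o

o-ooo-ooo--o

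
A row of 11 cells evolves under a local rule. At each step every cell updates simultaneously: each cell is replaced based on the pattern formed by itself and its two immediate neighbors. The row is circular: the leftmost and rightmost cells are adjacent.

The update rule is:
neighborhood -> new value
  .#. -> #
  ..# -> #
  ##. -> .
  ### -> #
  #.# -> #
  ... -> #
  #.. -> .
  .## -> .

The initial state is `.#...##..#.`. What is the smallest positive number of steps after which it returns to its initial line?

22

##.##...##.
..#...##..#
.##.##...##
#..#...##..
#.##.##...#
.#..#...##.
##.##.##...
..#..#...##
.##.##.##..
#..#..#...#
..##.##.##.
##..#..#...
...##.##.##
.##..#..#..
#...##.##.#
..##..#..#.
##...##.##.
...##..#..#
.##...##.##
#...##..#..
#.##...##.#
.#...##..#.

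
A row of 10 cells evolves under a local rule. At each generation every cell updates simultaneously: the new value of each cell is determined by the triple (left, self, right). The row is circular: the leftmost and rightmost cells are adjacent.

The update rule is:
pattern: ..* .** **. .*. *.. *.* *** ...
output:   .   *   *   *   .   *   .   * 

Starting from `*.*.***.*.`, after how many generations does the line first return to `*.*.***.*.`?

8

generation 1: *****.****
generation 2: ....***...
generation 3: ***.*.*.**
generation 4: ..*******.
generation 5: *.*.....*.
generation 6: ***.***.**
generation 7: ..***.***.
generation 8: *.*.***.*.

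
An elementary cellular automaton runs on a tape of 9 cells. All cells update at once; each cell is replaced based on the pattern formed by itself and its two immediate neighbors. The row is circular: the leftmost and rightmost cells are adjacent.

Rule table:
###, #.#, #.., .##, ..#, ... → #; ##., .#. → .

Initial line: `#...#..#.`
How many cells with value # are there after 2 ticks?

.###.##.#
###.##.#.
count of #: 6

6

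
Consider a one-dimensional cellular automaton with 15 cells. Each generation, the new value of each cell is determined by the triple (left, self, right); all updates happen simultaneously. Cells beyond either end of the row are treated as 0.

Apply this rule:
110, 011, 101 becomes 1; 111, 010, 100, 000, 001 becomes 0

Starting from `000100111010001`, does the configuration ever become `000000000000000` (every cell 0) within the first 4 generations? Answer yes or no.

no

000000101100000
000000011100000
000000010100000
000000001000000
generation 4 is 000000001000000, still not uniform 0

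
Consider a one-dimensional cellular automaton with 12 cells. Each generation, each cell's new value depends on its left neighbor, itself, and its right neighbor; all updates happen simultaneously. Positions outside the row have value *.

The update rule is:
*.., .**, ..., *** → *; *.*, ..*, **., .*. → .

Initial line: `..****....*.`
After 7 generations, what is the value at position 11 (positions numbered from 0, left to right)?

*.***.***...
..**..**.**.
*.*.*.*..*..
.......*..*.
******..*...
*****.*..**.
****...*.*..
position 11 holds .

.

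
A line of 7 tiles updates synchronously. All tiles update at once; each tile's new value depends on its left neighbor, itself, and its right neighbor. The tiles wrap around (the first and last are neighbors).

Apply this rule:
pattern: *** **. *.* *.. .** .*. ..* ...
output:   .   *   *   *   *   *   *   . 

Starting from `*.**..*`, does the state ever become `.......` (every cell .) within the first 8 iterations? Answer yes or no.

yes

*******
.......
all cells are . at iteration 2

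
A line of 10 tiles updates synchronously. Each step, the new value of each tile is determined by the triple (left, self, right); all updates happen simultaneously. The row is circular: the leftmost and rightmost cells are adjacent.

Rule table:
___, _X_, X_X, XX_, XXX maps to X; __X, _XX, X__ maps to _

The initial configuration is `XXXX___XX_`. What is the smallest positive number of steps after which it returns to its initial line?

_XXX_X__XX
X_XXXX___X
XX_XXX_X__
_XX_XXXX__
__XX_XXX_X
___XX_XXXX
_X__XX_XXX
XX___XX_XX
XX_X__XX_X
XXXX___XX_

10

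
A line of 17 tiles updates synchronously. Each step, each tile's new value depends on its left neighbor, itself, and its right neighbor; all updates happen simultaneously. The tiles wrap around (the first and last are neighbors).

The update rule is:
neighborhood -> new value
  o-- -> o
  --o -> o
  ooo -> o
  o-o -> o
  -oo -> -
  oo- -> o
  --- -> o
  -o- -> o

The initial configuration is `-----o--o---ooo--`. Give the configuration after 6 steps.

step 1: oooooooooooo-oooo
step 2: ooooooooooooo-ooo
step 3: oooooooooooooo-oo
step 4: ooooooooooooooo-o
step 5: oooooooooooooooo-
step 6: -oooooooooooooooo

-oooooooooooooooo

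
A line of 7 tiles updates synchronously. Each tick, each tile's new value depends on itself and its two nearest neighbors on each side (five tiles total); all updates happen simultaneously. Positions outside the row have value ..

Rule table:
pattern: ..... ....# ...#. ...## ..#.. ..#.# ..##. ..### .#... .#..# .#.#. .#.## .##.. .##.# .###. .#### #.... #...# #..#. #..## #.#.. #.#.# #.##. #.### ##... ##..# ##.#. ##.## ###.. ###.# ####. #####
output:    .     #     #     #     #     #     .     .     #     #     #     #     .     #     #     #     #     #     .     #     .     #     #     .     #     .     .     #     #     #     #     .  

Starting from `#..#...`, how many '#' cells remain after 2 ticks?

5

##.###.
.##.###
count of #: 5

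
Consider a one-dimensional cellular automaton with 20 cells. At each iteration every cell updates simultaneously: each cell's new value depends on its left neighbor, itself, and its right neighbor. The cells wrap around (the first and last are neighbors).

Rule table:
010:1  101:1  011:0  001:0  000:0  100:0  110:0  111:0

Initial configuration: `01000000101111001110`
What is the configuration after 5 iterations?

iteration 1: 01000000110000000000
iteration 2: 01000000000000000000
iteration 3: 01000000000000000000  (fixed point — unchanged through iteration 5)

01000000000000000000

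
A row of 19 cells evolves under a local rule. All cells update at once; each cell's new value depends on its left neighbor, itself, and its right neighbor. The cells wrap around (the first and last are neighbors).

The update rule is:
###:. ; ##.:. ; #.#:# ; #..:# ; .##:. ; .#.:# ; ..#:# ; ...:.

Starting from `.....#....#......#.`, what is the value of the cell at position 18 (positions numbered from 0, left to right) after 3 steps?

#

....###..###....###
#..#...##...#..#...
#####.#..#.######.#
position 18 holds #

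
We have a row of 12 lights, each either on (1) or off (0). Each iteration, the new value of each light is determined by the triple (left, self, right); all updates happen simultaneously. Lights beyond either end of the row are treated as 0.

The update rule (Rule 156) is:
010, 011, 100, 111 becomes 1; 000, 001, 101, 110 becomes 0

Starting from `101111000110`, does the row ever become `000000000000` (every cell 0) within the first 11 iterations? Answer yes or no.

no

101110100101
101100110101
101010100101
101010110101
101010100101  (repeats iteration 3; period 2)
iteration 11: 101010100101
iteration 11 is 101010100101, still not uniform 0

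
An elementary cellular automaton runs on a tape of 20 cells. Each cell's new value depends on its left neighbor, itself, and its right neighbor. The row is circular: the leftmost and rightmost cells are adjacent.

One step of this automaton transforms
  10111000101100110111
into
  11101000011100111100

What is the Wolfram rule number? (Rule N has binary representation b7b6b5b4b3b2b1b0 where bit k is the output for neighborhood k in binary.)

position 3: 111 → 0  (bit 7 = 0)
position 0: 110 → 1  (bit 6 = 1)
position 1: 101 → 1  (bit 5 = 1)
position 5: 100 → 0  (bit 4 = 0)
position 2: 011 → 1  (bit 3 = 1)
position 8: 010 → 0  (bit 2 = 0)
position 7: 001 → 0  (bit 1 = 0)
position 6: 000 → 0  (bit 0 = 0)
bits b7..b0 = 01101000 = 104

104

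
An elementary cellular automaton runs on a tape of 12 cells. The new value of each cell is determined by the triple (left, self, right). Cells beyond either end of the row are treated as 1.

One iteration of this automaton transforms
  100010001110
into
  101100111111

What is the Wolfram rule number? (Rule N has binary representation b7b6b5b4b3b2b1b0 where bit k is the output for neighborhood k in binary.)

235

position 9: 111 → 1  (bit 7 = 1)
position 0: 110 → 1  (bit 6 = 1)
position 11: 101 → 1  (bit 5 = 1)
position 1: 100 → 0  (bit 4 = 0)
position 8: 011 → 1  (bit 3 = 1)
position 4: 010 → 0  (bit 2 = 0)
position 3: 001 → 1  (bit 1 = 1)
position 2: 000 → 1  (bit 0 = 1)
bits b7..b0 = 11101011 = 235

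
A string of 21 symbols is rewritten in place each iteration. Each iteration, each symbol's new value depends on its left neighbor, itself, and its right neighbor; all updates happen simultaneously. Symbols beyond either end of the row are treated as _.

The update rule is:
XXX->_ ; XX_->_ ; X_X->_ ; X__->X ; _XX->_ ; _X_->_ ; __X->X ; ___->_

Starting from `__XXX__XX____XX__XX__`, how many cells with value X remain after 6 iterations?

_X___XX__X__X__XX__X_
X_X_X__XX_XX_XX__XX_X
_____XX________XX____
____X__X______X__X___
___X_XX_X____X_XX_X__
__X______X__X______X_
count of X: 4

4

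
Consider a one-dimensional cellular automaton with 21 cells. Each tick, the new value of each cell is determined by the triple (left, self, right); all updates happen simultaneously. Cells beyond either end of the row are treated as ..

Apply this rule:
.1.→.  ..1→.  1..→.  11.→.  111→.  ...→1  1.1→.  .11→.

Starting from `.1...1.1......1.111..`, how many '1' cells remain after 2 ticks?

tick 1: ...1.....1111.......1
tick 2: 11...111......11111..
count of 1: 10

10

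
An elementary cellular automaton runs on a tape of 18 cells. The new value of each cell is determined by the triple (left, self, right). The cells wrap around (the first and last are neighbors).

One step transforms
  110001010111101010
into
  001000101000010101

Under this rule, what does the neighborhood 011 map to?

At position 0 the neighborhood is 011; the next row has 0 there.

0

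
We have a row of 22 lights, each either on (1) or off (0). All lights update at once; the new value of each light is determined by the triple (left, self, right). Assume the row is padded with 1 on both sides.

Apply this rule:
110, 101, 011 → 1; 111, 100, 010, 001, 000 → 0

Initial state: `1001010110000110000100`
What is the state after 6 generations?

1000101110000110000000
1000011010000110000000
1000011100000110000000
1000010100000110000000
1000001000000110000000
1000000000000110000000

1000000000000110000000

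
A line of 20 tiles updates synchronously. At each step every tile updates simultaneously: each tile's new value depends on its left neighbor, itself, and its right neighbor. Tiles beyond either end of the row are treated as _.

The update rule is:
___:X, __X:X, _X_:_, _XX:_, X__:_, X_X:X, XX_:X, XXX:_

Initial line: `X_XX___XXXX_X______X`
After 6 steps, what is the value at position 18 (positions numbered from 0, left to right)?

step 1: _X_X_XX___XX__XXXXX_
step 2: X_X_X_X_XX_X_X____X_
step 3: _X_X_X_X_XX_X__XXX__
step 4: X_X_X_X_X_XX__X__X_X
step 5: _X_X_X_X_X_X_X__X_X_
step 6: X_X_X_X_X_X_X__X_X__
position 18 holds _

_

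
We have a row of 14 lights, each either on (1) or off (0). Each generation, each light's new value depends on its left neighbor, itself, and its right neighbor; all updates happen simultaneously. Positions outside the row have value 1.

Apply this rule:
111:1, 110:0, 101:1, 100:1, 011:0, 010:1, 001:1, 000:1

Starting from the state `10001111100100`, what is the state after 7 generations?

01110111011111
10101010101111
01111111110111
10111111101011
01011111011101
11101110101010
11010101111111

11010101111111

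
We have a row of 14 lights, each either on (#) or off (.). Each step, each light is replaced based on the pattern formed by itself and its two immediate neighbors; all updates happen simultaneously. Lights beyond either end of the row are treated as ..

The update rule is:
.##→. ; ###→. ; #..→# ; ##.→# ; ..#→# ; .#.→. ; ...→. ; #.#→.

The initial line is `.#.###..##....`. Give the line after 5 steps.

..#.##.##.##.#

#....###.##...
.#..#..#..##..
#.##.##.##.##.
...#..#..#..##
..#.##.##.##.#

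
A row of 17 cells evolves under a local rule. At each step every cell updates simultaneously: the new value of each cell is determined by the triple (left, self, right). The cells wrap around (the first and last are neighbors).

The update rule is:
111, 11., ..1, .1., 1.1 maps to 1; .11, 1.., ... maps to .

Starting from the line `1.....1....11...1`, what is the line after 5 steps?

1....11...1.1..1.
1...1.1..1111.111
1..1111.1.1111.11
1.1.111111.1111.1
1111.111111.1111.

1111.111111.1111.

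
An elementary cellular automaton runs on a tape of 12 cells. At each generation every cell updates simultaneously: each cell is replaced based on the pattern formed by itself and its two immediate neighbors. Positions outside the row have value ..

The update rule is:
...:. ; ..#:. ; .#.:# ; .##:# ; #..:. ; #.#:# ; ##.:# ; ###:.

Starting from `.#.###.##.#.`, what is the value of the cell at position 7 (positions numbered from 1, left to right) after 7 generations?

.###.######.
.#.###....#.
.###.#....#.
.#.###....#.  (repeats generation 2; period 2)
generation 7: .###.#....#.
position 7 holds .

.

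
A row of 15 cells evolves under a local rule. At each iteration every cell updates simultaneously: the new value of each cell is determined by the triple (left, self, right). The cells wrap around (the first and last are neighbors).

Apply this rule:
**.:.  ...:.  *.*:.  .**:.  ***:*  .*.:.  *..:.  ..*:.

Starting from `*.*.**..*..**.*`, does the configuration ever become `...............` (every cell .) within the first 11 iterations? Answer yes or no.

iteration 1: ...............
all cells are . at iteration 1

yes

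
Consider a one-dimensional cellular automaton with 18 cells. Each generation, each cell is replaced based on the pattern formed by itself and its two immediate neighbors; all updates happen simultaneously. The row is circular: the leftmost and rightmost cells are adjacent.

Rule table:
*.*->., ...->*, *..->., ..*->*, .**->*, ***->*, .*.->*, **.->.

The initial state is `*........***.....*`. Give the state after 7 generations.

..*********..*****
.*********..*****.
*********..*****..
********..*****..*
*******..*****..**
******..*****..***
*****..*****..****

*****..*****..****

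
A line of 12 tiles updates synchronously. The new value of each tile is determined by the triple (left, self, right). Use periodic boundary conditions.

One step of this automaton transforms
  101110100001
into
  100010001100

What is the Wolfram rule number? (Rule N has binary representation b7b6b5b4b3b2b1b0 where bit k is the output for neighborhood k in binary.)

65

position 3: 111 → 0  (bit 7 = 0)
position 0: 110 → 1  (bit 6 = 1)
position 1: 101 → 0  (bit 5 = 0)
position 7: 100 → 0  (bit 4 = 0)
position 2: 011 → 0  (bit 3 = 0)
position 6: 010 → 0  (bit 2 = 0)
position 10: 001 → 0  (bit 1 = 0)
position 8: 000 → 1  (bit 0 = 1)
bits b7..b0 = 01000001 = 65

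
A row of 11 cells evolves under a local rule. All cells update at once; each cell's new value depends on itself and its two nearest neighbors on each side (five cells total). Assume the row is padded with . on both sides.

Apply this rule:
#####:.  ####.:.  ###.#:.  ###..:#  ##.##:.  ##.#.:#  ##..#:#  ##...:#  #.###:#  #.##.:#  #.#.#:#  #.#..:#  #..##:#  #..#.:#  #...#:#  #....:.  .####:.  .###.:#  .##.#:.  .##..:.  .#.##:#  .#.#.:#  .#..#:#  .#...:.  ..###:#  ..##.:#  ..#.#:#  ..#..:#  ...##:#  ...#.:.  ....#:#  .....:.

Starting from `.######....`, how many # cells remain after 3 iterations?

##....##...
#.#.###.#..
######.##..
count of #: 8

8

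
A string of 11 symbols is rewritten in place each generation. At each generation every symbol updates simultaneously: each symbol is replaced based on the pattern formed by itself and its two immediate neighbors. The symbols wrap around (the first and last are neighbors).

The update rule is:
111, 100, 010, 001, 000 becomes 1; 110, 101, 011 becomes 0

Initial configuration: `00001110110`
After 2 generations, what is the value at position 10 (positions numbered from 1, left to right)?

generation 1: 11110100001
generation 2: 11100111110
position 10 holds 1

1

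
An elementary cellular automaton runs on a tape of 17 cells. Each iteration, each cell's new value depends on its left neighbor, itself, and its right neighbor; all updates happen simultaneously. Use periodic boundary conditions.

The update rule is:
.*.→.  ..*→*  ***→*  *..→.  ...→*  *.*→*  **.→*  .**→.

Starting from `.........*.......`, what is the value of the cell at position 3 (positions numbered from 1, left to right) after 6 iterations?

iteration 1: *********..******
iteration 2: *********.*.*****
iteration 3: **********.*.****
iteration 4: ***********.*.***
iteration 5: ************.*.**
iteration 6: *************.*.*
position 3 holds *

*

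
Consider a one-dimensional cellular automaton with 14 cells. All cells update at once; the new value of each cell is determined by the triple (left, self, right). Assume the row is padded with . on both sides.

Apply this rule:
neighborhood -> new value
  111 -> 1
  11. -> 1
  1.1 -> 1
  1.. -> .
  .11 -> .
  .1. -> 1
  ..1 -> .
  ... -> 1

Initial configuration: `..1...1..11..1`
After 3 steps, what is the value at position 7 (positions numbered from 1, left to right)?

1

1.1.1.1...1..1
1111111.1.1..1
.1111111111..1
position 7 holds 1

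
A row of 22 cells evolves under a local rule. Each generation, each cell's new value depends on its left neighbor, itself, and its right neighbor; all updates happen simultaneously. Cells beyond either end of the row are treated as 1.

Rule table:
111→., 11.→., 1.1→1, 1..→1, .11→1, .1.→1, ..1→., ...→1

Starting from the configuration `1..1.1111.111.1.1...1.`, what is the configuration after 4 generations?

111.11111.........1111

.1.111...11..111111.11
1111..11.1.1.1.....11.
....1.1.1111111111.1.1
111.11111.........1111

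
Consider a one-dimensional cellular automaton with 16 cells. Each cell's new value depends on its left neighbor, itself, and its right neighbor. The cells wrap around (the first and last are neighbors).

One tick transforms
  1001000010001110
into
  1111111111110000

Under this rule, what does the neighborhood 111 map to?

0

At position 13 the neighborhood is 111; the next row has 0 there.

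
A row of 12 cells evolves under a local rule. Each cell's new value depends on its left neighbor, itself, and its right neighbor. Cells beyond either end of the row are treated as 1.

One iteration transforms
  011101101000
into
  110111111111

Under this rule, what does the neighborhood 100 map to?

At position 9 the neighborhood is 100; the next row has 1 there.

1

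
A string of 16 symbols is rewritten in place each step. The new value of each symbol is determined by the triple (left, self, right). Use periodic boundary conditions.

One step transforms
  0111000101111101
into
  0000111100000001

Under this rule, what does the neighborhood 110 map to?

0

At position 3 the neighborhood is 110; the next row has 0 there.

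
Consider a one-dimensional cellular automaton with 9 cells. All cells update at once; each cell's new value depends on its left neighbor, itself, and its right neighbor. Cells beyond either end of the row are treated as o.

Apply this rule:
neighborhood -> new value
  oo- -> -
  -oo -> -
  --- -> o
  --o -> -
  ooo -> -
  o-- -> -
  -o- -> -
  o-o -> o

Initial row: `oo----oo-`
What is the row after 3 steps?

o--oo----

step 1: ---oo---o
step 2: -o----o--
step 3: o--oo----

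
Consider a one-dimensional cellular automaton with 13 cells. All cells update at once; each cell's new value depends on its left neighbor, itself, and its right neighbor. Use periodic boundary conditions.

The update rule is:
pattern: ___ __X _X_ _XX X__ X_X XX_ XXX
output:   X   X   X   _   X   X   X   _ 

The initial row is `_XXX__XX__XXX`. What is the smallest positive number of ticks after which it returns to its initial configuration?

13

X__XXX_XXX__X
XXX__XX__XXX_
__XXX_XXX__XX
XX__XX__XXX_X
_XXX_XXX__XX_
X__XX__XXX_XX
XXX_XXX__XX__
__XX__XXX_XXX
XX_XXX__XX__X
_XX__XXX_XXX_
X_XXX__XX__XX
XX__XXX_XXX__
_XXX__XX__XXX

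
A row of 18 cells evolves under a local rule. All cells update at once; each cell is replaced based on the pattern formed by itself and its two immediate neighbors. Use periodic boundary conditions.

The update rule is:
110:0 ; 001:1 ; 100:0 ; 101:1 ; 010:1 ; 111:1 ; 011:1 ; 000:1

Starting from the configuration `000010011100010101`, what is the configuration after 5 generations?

101110011111110111

011110111001111111
111101110011111110
111011100111111101
110111001111111011
101110011111110111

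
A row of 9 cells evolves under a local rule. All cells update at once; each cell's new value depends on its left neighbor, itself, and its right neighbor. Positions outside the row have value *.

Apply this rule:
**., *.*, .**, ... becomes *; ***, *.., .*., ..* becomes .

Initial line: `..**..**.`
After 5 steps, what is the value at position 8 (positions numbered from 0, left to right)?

..**..***
..**..*..
..**.....
..**.***.
..****.**
position 8 holds *

*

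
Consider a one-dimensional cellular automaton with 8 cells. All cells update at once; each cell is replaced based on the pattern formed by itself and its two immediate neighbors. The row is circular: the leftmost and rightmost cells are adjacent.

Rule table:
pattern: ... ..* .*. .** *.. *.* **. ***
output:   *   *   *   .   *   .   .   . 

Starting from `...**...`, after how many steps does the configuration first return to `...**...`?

***..***
...**...

2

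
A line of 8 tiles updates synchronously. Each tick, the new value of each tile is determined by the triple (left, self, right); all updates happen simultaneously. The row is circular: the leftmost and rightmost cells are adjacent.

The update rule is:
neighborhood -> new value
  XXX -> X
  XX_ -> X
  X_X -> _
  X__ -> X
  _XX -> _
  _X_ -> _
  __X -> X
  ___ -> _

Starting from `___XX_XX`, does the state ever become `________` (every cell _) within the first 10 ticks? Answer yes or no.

X_X_X__X
X____XX_
_X__X_X_
X_XX___X
X__XX_X_
_XX_X___
X_X__X__
___XX_XX  (repeats tick 0; period 8)
tick 10: X____XX_
tick 10 is X____XX_, still not uniform _

no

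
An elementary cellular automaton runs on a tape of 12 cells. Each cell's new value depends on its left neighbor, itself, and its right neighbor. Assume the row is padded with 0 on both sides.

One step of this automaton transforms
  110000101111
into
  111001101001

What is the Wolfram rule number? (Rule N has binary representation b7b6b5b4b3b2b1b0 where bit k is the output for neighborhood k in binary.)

94

position 9: 111 → 0  (bit 7 = 0)
position 1: 110 → 1  (bit 6 = 1)
position 7: 101 → 0  (bit 5 = 0)
position 2: 100 → 1  (bit 4 = 1)
position 0: 011 → 1  (bit 3 = 1)
position 6: 010 → 1  (bit 2 = 1)
position 5: 001 → 1  (bit 1 = 1)
position 3: 000 → 0  (bit 0 = 0)
bits b7..b0 = 01011110 = 94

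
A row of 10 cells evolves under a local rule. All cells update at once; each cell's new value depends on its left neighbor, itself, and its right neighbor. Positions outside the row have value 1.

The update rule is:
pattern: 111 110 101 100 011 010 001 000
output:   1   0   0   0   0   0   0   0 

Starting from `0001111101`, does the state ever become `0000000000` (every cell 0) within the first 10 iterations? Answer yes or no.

yes

0000111000
0000010000
0000000000
all cells are 0 at iteration 3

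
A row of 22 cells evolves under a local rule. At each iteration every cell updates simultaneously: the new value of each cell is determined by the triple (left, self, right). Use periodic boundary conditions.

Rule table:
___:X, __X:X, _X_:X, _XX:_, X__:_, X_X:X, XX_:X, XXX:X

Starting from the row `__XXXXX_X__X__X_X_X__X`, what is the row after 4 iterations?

iteration 1: _X_XXXXXX_XX_XXXXXX_XX
iteration 2: XXX_XXXXXX_XX_XXXXXX_X
iteration 3: XXXX_XXXXXX_XX_XXXXXX_
iteration 4: _XXXX_XXXXXX_XX_XXXXXX

_XXXX_XXXXXX_XX_XXXXXX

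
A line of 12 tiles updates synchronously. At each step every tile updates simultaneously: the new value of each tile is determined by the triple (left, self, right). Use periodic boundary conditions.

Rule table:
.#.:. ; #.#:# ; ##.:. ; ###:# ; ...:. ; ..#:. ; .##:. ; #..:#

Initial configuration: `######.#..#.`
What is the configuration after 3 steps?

.####.#.#..#
#.##.#.#.#..
.#..#.#.#.#.

.#..#.#.#.#.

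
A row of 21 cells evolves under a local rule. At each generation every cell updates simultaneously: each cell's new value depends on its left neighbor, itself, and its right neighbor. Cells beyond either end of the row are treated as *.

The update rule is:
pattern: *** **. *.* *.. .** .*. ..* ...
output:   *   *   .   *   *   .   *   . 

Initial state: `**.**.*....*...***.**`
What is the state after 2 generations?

**.**..*..*.*.****.**
**.****.**....****.**

**.****.**....****.**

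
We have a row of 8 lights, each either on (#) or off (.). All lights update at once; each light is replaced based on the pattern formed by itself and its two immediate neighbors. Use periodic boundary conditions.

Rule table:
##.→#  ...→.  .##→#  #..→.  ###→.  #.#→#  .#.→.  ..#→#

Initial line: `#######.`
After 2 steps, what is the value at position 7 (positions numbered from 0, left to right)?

#.....##
#....##.
position 7 holds .

.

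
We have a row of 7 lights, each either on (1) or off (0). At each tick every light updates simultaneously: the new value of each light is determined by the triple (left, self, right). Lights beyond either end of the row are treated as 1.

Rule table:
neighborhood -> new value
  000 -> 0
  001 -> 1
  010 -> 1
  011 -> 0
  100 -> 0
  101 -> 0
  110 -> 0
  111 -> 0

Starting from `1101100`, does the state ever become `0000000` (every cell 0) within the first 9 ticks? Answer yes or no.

no

0000001
0000010
0000110
0001000
0011001
0100010
0100110
0101000
0101001
tick 9 is 0101001, still not uniform 0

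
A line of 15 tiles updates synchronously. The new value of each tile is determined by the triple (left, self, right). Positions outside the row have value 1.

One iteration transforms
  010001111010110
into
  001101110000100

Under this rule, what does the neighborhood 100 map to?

1

At position 2 the neighborhood is 100; the next row has 1 there.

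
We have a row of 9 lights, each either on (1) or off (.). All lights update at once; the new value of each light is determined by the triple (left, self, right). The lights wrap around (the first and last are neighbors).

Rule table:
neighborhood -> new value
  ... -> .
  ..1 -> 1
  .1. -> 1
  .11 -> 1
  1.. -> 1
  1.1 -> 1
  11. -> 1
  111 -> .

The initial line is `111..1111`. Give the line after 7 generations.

..1111...

..1111...
.11..11..
11111111.
1......11
11....11.
111..1111  (repeats generation 0; period 6)
generation 7: ..1111...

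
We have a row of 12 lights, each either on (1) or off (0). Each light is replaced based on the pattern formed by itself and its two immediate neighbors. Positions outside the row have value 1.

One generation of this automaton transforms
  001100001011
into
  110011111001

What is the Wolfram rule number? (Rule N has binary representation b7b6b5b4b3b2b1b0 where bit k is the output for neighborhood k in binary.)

position 11: 111 → 1  (bit 7 = 1)
position 3: 110 → 0  (bit 6 = 0)
position 9: 101 → 0  (bit 5 = 0)
position 0: 100 → 1  (bit 4 = 1)
position 2: 011 → 0  (bit 3 = 0)
position 8: 010 → 1  (bit 2 = 1)
position 1: 001 → 1  (bit 1 = 1)
position 5: 000 → 1  (bit 0 = 1)
bits b7..b0 = 10010111 = 151

151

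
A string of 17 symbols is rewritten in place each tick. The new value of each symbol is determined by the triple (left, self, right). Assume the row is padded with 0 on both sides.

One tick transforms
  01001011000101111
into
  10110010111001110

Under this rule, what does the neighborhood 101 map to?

0

At position 5 the neighborhood is 101; the next row has 0 there.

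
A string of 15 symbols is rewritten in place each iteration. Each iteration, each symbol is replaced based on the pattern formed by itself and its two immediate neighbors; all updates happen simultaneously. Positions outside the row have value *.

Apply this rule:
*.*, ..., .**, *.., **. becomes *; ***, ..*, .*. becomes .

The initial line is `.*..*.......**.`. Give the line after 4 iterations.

****.**.**.****

*.*..******.***
**.*.*....***..
.**.*.***.*.**.
****.**.**.****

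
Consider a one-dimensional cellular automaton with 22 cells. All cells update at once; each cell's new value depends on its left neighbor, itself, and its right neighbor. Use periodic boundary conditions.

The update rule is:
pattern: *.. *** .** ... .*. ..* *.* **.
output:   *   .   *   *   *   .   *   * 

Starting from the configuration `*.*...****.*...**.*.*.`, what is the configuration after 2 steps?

step 1: *****.*..*****.*******
step 2: ....****.*...***......

....****.*...***......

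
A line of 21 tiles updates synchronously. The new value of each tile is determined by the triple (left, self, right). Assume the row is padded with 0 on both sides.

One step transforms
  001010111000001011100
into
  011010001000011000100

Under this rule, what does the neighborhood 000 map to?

0

At position 0 the neighborhood is 000; the next row has 0 there.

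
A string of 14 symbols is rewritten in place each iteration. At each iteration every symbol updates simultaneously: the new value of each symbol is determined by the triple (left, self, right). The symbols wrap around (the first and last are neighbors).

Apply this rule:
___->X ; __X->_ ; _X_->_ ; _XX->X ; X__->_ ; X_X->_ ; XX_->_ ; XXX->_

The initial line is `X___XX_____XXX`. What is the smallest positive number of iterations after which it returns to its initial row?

__X_X__XXX_X__
X______X_____X
__XXXX___XXX_X
__X____X_X____
X___XX_____XXX

5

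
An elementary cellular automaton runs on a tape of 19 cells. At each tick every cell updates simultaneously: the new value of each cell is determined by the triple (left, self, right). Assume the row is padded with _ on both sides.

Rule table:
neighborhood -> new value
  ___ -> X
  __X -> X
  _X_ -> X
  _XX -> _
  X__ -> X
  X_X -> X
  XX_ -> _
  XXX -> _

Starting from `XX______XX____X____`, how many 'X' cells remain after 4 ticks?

tick 1: __XXXXXX__XXXXXXXXX
tick 2: XX______XX_________
tick 3: __XXXXXX__XXXXXXXXX  (repeats tick 1; period 2)
tick 4: XX______XX_________
count of X: 4

4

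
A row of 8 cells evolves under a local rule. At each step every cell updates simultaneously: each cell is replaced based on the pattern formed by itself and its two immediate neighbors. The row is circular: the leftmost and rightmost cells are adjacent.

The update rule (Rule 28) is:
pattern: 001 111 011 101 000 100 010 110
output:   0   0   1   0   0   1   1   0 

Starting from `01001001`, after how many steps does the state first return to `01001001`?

01101101
01001001

2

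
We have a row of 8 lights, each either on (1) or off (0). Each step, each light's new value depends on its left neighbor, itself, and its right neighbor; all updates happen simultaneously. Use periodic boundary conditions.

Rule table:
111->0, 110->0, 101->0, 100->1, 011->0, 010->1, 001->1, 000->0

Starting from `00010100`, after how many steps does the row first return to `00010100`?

4

00110110
01000001
01100011
00010100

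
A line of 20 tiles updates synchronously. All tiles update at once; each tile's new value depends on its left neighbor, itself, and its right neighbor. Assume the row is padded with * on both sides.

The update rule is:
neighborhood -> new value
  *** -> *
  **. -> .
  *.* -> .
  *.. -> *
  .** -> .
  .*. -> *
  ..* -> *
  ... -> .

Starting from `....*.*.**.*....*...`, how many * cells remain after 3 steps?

10

*..**.*....**..***.*
.**...**..*..**.*...
...*.*..*****...**.*
count of *: 10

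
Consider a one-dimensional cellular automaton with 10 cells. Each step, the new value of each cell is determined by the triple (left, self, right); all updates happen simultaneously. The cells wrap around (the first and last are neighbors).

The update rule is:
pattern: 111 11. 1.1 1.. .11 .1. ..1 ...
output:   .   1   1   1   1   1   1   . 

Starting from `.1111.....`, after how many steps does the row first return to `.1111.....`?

step 1: 11..11....
step 2: 1111111..1
step 3: ......1111
step 4: 1....11..1
step 5: 11..111111
step 6: .1111.....

6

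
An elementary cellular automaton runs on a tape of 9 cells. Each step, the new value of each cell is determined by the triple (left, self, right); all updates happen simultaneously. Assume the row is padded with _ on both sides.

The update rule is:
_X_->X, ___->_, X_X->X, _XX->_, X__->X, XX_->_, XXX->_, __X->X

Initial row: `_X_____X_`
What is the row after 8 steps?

XXX___XXX
___X_X___
__XXXXX__
_X_____X_  (repeats step 0; period 4)
step 8: _X_____X_

_X_____X_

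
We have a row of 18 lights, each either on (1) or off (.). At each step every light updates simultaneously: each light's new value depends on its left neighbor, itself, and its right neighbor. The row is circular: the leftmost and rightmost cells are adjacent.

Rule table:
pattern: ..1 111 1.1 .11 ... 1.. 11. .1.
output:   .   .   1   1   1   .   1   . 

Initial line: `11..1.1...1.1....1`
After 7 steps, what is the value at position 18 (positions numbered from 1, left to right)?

step 1: .1...1..1..1..11.1
step 2: 1..1..........111.
step 3: .....11111111.1.11
step 4: .111.1......11.111
step 5: 11.11..1111.1111.1
step 6: .1111..1..111..111
step 7: 11..1.....1.1..1.1
position 18 holds 1

1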